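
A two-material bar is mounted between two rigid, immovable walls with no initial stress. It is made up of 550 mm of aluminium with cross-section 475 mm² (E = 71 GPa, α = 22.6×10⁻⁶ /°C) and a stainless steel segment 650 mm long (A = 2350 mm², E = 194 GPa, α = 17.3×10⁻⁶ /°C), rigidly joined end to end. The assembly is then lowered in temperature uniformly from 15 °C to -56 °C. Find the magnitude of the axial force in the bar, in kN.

If the supports were absent, the total length change would be Σ αᵢΔT Lᵢ = 22.6×10⁻⁶×71×550 + 17.3×10⁻⁶×71×650 = 1.681 mm.
The walls prevent any net length change, so an axial force P (same in every segment) develops. Compatibility: P · Σ Lᵢ/(AᵢEᵢ) = δ_free.
Σ Lᵢ/(AᵢEᵢ) = 550/(475×71×10³) + 650/(2350×194×10³) = 1.773×10⁻⁵ mm/N.
P = 1.681 / 1.773×10⁻⁵ = 94780 N = 94.78 kN, tensile.

P ≈ 94.8 kN (tensile)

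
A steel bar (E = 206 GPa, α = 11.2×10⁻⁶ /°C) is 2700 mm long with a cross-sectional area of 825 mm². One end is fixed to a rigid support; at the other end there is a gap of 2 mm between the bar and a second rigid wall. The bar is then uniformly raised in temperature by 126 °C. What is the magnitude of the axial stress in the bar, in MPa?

Unrestrained expansion: δ_free = αΔT L = 11.2×10⁻⁶ × 126 × 2700 = 3.81 mm.
This exceeds the 2 mm gap, so the wall pushes back. The portion of expansion that must be recovered elastically is δ_free − gap = 3.81 − 2 = 1.81 mm.
Compatibility: PL/(AE) = 1.81 mm, so σ = P/A = E × (1.81/2700) = 138.1 MPa.

σ ≈ 138 MPa (compressive)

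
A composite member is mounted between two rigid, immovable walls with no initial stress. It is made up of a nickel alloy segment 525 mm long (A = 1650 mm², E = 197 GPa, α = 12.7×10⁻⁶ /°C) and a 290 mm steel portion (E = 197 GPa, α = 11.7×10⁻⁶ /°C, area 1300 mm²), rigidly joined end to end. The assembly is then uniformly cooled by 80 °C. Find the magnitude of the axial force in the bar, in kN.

Free thermal contraction of the whole bar: Σ αᵢΔT Lᵢ = 12.7×10⁻⁶×80×525 + 11.7×10⁻⁶×80×290 = 0.8048 mm.
The rigid supports impose zero overall length change; the single axial force P common to all segments must satisfy P Σ Lᵢ/(AᵢEᵢ) = δ_free.
Σ Lᵢ/(AᵢEᵢ) = 525/(1650×197×10³) + 290/(1300×197×10³) = 2.748×10⁻⁶ mm/N.
So P = 0.8048 / 2.748×10⁻⁶ = 292.9 kN, tensile.

P ≈ 293 kN (tensile)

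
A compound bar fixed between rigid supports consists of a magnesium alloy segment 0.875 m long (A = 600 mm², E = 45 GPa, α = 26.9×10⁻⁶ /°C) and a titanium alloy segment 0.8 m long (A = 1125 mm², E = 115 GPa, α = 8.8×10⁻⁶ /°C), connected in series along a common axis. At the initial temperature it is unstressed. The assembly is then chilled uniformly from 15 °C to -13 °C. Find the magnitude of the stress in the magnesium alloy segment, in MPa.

With the walls removed the bar would change length by δ_free = Σ αᵢΔT Lᵢ = 26.9×10⁻⁶×28×875 + 8.8×10⁻⁶×28×800 = 0.8562 mm.
The walls prevent any net length change, so an axial force P (same in every segment) develops. Compatibility: P · Σ Lᵢ/(AᵢEᵢ) = δ_free.
The series flexibility is Σ Lᵢ/(AᵢEᵢ) = 875/(600×45×10³) + 800/(1125×115×10³) = 3.859×10⁻⁵ mm/N.
P = 0.8562 / 3.859×10⁻⁵ = 22190 N = 22.19 kN, tensile.
σ_{magnesium alloy} = P / A = 22190 / 600 = 36.98 MPa.

σ ≈ 37 MPa (tensile)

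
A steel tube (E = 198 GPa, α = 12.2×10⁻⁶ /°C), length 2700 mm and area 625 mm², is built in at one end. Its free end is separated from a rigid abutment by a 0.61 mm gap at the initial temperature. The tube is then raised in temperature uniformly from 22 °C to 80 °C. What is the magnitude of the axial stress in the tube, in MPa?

If the wall were absent the tube would grow by αΔT L = 12.2×10⁻⁶ × 58 × 2700 = 1.911 mm.
After closing the 0.61 mm clearance, 1.911 − 0.61 = 1.301 mm of expansion remains to be suppressed by the wall.
That suppressed elongation corresponds to σ = E·Δ/L = 198×10³ × 1.301/2700 = 95.37 MPa.

σ ≈ 95.4 MPa (compressive)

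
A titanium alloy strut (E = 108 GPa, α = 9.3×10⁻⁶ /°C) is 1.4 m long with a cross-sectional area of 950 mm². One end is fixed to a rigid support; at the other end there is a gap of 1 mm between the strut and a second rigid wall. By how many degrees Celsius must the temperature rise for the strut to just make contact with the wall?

ΔT ≈ 76.8 °C

Contact occurs when the free expansion equals the gap: αΔT L = 1 mm.
So ΔT = g/(αL) = 1/(9.3×10⁻⁶ × 1400) = 76.8 °C.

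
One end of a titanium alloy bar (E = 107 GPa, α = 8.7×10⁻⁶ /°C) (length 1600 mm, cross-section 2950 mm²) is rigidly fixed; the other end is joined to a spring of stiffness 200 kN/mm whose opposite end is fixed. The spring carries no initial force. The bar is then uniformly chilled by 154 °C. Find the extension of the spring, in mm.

Free thermal contraction: δ_free = αΔT L = 8.7×10⁻⁶ × 154 × 1600 = 2.144 mm.
With a force P in the spring, the elastic change of the bar is PL/(AE) and that of the spring is P/k; compatibility requires their sum to equal δ_free.
So P = δ_free / [L/(AE) + 1/k] = 2.144 / [ 1600/(2950×107×10³) + 1/(200×10³) ].
P = 2.144 / 1.007×10⁻⁵ = 212900 N.
Spring extension = P/k = 212900/(200×10³) = 1.065 mm.

δ ≈ 1.06 mm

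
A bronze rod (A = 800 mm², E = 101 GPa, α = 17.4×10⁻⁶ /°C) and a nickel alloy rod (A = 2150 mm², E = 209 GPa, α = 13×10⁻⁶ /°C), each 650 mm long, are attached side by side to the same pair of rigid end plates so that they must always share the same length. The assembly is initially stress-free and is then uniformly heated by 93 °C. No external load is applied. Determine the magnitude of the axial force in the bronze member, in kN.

The bronze has the larger α, so on heating it would change length more than the nickel alloy if both were free. The rigid plates force a common final length, so the bronze is put into compression and the nickel alloy into tension, with equal and opposite forces P (no external load).
Equating the net (thermal + elastic) strains gives |α₁ − α₂|·ΔT = P·[1/(A₁E₁) + 1/(A₂E₂)].
|α₁ − α₂|·ΔT = 4.4×10⁻⁶ × 93 = 0.0004092.
1/(A₁E₁) + 1/(A₂E₂) = 1/(800×101×10³) + 1/(2150×209×10³) = 1.46×10⁻⁸ N⁻¹.
So P = 0.0004092 / 1.46×10⁻⁸ = 28.02 kN.

P ≈ 28 kN (compressive in the bronze)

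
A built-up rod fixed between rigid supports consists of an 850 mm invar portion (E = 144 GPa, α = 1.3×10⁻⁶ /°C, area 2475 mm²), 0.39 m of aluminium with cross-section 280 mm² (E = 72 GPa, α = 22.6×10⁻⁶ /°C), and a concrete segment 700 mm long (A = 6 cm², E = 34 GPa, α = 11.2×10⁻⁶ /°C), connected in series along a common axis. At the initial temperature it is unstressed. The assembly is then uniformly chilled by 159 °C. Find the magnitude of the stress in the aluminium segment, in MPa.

σ ≈ 180 MPa (tensile)

If the supports were absent, the total length change would be Σ αᵢΔT Lᵢ = 1.3×10⁻⁶×159×850 + 22.6×10⁻⁶×159×390 + 11.2×10⁻⁶×159×700 = 2.824 mm.
The walls prevent any net length change, so an axial force P (same in every segment) develops. Compatibility: P · Σ Lᵢ/(AᵢEᵢ) = δ_free.
Σ Lᵢ/(AᵢEᵢ) = 850/(2475×144×10³) + 390/(280×72×10³) + 700/(600×34×10³) = 5.604×10⁻⁵ mm/N.
So P = 2.824 / 5.604×10⁻⁵ = 50.38 kN, tensile.
σ_{aluminium} = P / A = 50380 / 280 = 179.9 MPa.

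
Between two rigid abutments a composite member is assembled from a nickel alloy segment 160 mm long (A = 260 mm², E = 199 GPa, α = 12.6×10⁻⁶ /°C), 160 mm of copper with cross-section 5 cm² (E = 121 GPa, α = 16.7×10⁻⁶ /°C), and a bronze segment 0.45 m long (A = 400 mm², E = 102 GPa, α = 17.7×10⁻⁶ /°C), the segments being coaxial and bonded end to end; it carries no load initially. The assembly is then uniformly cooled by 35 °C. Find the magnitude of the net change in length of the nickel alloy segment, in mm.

|ΔL| ≈ 0.0111 mm

Free thermal contraction of the whole bar: Σ αᵢΔT Lᵢ = 12.6×10⁻⁶×35×160 + 16.7×10⁻⁶×35×160 + 17.7×10⁻⁶×35×450 = 0.4429 mm.
Since the ends are fixed, an axial force P builds up, equal in every segment, with P · Σ Lᵢ/(AᵢEᵢ) = δ_free.
Σ Lᵢ/(AᵢEᵢ) = 160/(260×199×10³) + 160/(500×121×10³) + 450/(400×102×10³) = 1.677×10⁻⁵ mm/N.
So P = 0.4429 / 1.677×10⁻⁵ = 26.41 kN, tensile.
For the nickel alloy segment, free thermal change = 12.6×10⁻⁶×35×160 = 0.07056 mm and elastic change from P = 26410×160/(260×199×10³) = 0.08168 mm; these oppose, so the net change is 0.0111 mm (segment lengthens).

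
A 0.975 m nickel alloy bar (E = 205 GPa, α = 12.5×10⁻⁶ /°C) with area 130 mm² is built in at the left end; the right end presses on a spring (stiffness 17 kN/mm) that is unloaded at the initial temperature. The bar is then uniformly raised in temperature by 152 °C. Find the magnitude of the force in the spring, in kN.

The unrestrained thermal change is αΔT L = 12.5×10⁻⁶ × 152 × 975 = 1.852 mm.
With a force P in the spring, the elastic change of the bar is PL/(AE) and that of the spring is P/k; compatibility requires their sum to equal δ_free.
So P = δ_free / [L/(AE) + 1/k] = 1.852 / [ 975/(130×205×10³) + 1/(17×10³) ].
P = 1.852 / 9.541×10⁻⁵ = 19420 N.

P ≈ 19.4 kN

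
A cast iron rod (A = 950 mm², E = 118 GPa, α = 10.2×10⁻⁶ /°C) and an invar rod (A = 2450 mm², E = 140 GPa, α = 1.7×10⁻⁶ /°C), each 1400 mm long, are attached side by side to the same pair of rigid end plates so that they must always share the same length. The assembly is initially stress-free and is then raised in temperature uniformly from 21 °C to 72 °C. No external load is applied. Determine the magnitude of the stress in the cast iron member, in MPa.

σ ≈ 38.6 MPa (compressive)

The cast iron has the larger α, so on heating it would change length more than the invar if both were free. The rigid plates force a common final length, so the cast iron is put into compression and the invar into tension, with equal and opposite forces P (no external load).
Setting the final lengths equal and cancelling L: (α₁ − α₂)ΔT = P/(A₁E₁) + P/(A₂E₂).
|α₁ − α₂|·ΔT = 8.5×10⁻⁶ × 51 = 0.0004335.
1/(A₁E₁) + 1/(A₂E₂) = 1/(950×118×10³) + 1/(2450×140×10³) = 1.184×10⁻⁸ N⁻¹.
P = 0.0004335 / 1.184×10⁻⁸ = 36630 N = 36.63 kN.
σ_{cast iron} = P/A₁ = 36630/950 = 38.55 MPa, compressive.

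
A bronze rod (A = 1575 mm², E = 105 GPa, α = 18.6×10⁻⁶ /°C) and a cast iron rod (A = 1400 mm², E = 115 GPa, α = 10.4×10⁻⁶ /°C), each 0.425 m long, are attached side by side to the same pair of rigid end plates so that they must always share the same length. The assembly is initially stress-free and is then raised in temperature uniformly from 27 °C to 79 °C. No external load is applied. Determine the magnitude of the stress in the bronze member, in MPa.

Both members must finish at the same length. With the larger α, the bronze tends to over-expand; the plates restrain it, putting the bronze in compression and the cast iron in tension. With no external load the two internal forces are equal and opposite, magnitude P.
Setting the final lengths equal and cancelling L: (α₁ − α₂)ΔT = P/(A₁E₁) + P/(A₂E₂).
|α₁ − α₂|·ΔT = 8.2×10⁻⁶ × 52 = 0.0004264.
1/(A₁E₁) + 1/(A₂E₂) = 1/(1575×105×10³) + 1/(1400×115×10³) = 1.226×10⁻⁸ N⁻¹.
So P = 0.0004264 / 1.226×10⁻⁸ = 34.79 kN.
σ_{bronze} = P/A₁ = 34790/1575 = 22.09 MPa, compressive.

σ ≈ 22.1 MPa (compressive)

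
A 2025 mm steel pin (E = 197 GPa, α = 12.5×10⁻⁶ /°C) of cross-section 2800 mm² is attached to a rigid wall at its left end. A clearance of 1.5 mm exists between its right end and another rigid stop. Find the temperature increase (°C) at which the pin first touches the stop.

Contact occurs when the free expansion equals the gap: αΔT L = 1.5 mm.
ΔT = 1.5 / (12.5×10⁻⁶ × 2025) = 59.26 °C.

ΔT ≈ 59.3 °C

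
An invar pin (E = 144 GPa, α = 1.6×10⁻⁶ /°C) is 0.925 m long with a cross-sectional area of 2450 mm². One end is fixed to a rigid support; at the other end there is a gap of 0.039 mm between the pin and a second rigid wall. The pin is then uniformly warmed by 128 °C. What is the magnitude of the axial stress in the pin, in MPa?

Unrestrained expansion: δ_free = αΔT L = 1.6×10⁻⁶ × 128 × 925 = 0.1894 mm.
This exceeds the 0.039 mm gap, so the wall pushes back. The portion of expansion that must be recovered elastically is δ_free − gap = 0.1894 − 0.039 = 0.1504 mm.
That suppressed elongation corresponds to σ = E·Δ/L = 144×10³ × 0.1504/925 = 23.42 MPa.

σ ≈ 23.4 MPa (compressive)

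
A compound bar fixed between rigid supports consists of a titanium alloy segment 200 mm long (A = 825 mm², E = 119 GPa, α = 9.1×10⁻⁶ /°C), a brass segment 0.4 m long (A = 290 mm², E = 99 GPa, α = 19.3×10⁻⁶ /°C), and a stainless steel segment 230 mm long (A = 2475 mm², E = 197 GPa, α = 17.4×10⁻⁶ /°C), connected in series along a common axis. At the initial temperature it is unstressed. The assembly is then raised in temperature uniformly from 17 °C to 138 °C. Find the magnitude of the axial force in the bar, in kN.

P ≈ 99.7 kN (compressive)

If the supports were absent, the total length change would be Σ αᵢΔT Lᵢ = 9.1×10⁻⁶×121×200 + 19.3×10⁻⁶×121×400 + 17.4×10⁻⁶×121×230 = 1.639 mm.
The rigid supports impose zero overall length change; the single axial force P common to all segments must satisfy P Σ Lᵢ/(AᵢEᵢ) = δ_free.
The series flexibility is Σ Lᵢ/(AᵢEᵢ) = 200/(825×119×10³) + 400/(290×99×10³) + 230/(2475×197×10³) = 1.644×10⁻⁵ mm/N.
So P = 1.639 / 1.644×10⁻⁵ = 99.66 kN, compressive.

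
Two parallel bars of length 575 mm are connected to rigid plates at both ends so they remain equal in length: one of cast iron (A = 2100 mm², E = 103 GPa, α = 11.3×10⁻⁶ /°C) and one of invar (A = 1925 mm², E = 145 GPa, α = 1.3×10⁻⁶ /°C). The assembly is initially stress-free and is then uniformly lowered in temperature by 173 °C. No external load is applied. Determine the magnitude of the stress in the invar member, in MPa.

Both members must finish at the same length. With the larger α, the cast iron tends to over-contract; the plates restrain it, putting the cast iron in tension and the invar in compression. With no external load the two internal forces are equal and opposite, magnitude P.
Compatibility of the two members (thermal + elastic change equal): (α₁ − α₂)ΔT = P·[1/(A₁E₁) + 1/(A₂E₂)].
|α₁ − α₂|·ΔT = 10×10⁻⁶ × 173 = 0.00173.
1/(A₁E₁) + 1/(A₂E₂) = 1/(2100×103×10³) + 1/(1925×145×10³) = 8.206×10⁻⁹ N⁻¹.
P = 0.00173 / 8.206×10⁻⁹ = 210800 N = 210.8 kN.
σ_{invar} = P/A₂ = 210800/1925 = 109.5 MPa, compressive.

σ ≈ 110 MPa (compressive)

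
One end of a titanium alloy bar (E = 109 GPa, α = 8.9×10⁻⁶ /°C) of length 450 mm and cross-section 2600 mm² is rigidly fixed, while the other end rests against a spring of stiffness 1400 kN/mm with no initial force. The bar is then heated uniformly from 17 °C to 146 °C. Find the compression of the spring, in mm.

δ ≈ 0.16 mm

If the spring were absent the bar would lengthen by αΔT L = 8.9×10⁻⁶ × 129 × 450 = 0.5166 mm.
With a force P in the spring, the elastic change of the bar is PL/(AE) and that of the spring is P/k; compatibility requires their sum to equal δ_free.
So P = δ_free / [L/(AE) + 1/k] = 0.5166 / [ 450/(2600×109×10³) + 1/(1400×10³) ].
P = 0.5166 / 2.302×10⁻⁶ = 224400 N.
Spring compression = P/k = 224400/(1400×10³) = 0.1603 mm.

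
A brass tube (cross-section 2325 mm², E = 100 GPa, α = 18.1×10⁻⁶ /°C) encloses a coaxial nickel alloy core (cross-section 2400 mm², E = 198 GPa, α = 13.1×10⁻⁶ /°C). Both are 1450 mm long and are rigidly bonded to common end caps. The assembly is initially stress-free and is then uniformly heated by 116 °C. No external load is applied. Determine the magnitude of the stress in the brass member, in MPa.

Both members must finish at the same length. With the larger α, the brass tends to over-expand; the plates restrain it, putting the brass in compression and the nickel alloy in tension. With no external load the two internal forces are equal and opposite, magnitude P.
Equating the net (thermal + elastic) strains gives |α₁ − α₂|·ΔT = P·[1/(A₁E₁) + 1/(A₂E₂)].
|α₁ − α₂|·ΔT = 5×10⁻⁶ × 116 = 0.00058.
1/(A₁E₁) + 1/(A₂E₂) = 1/(2325×100×10³) + 1/(2400×198×10³) = 6.405×10⁻⁹ N⁻¹.
So P = 0.00058 / 6.405×10⁻⁹ = 90.55 kN.
σ_{brass} = P/A₁ = 90550/2325 = 38.95 MPa, compressive.

σ ≈ 38.9 MPa (compressive)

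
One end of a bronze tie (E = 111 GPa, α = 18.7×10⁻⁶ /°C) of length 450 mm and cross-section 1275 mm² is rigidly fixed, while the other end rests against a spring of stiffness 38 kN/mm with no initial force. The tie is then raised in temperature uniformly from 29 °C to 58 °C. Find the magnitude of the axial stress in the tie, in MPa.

σ ≈ 6.49 MPa (compressive)

The unrestrained thermal change is αΔT L = 18.7×10⁻⁶ × 29 × 450 = 0.244 mm.
With a force P in the spring, the elastic change of the tie is PL/(AE) and that of the spring is P/k; compatibility requires their sum to equal δ_free.
P [ L/(AE) + 1/k ] = δ_free → P [ 450/(1275×111×10³) + 1/(38×10³) ] = 0.244.
P = 0.244 / 2.95×10⁻⁵ = 8274 N.
σ = P/A = 8274/1275 = 6.489 MPa.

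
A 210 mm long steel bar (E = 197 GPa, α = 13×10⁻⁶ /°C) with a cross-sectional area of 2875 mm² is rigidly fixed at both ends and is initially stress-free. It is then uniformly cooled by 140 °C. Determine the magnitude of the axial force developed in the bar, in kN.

The ends cannot move, so σ = EαΔT = 197×10³ × 13×10⁻⁶ × 140 = 358.5 MPa.
P = AEαΔT = 2875 × 197×10³ × 13×10⁻⁶ × 140 = 1031 kN (tensile).

P ≈ 1030 kN (tensile)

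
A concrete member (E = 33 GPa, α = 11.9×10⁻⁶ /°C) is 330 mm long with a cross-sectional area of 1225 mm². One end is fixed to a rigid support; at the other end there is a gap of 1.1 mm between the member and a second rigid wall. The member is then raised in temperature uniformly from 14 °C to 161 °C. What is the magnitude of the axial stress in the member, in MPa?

σ ≈ 0 MPa

Free thermal elongation = αΔT L = 11.9×10⁻⁶ × 147 × 330 = 0.5773 mm.
Since δ_free = 0.577 mm is less than the 1.1 mm gap, the member never touches the wall. No axial force develops.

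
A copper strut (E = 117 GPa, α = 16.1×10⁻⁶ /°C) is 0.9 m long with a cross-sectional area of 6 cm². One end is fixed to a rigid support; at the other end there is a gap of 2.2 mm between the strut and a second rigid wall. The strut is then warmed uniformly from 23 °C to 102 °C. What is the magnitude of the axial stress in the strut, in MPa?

Unrestrained expansion: δ_free = αΔT L = 16.1×10⁻⁶ × 79 × 900 = 1.145 mm.
This is smaller than the 2.2 mm clearance, so the strut expands freely without reaching the stop — the stress is zero.

σ ≈ 0 MPa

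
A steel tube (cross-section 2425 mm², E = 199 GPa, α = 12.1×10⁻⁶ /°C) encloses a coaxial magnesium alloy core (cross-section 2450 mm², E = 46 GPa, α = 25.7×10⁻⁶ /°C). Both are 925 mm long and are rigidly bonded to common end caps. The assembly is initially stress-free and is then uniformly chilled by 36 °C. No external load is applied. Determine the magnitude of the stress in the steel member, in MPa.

σ ≈ 18.4 MPa (compressive)

Equilibrium of a rigid end plate with no external load gives equal and opposite internal forces ±P in the two members. Since α_{magnesium alloy} > α_{steel}, cooling drives the magnesium alloy into tension and the steel into compression.
Equating the net (thermal + elastic) strains gives |α₁ − α₂|·ΔT = P·[1/(A₁E₁) + 1/(A₂E₂)].
|α₁ − α₂|·ΔT = 13.6×10⁻⁶ × 36 = 0.0004896.
1/(A₁E₁) + 1/(A₂E₂) = 1/(2425×199×10³) + 1/(2450×46×10³) = 1.095×10⁻⁸ N⁻¹.
P = 0.0004896 / 1.095×10⁻⁸ = 44730 N = 44.73 kN.
σ_{steel} = P/A₁ = 44730/2425 = 18.45 MPa, compressive.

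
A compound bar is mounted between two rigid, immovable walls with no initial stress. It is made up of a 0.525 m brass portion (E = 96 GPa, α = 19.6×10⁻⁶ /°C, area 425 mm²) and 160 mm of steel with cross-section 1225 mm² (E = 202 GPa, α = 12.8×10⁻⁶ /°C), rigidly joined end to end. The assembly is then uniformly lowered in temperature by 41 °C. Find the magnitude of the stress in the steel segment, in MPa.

σ ≈ 30.6 MPa (tensile)

If the supports were absent, the total length change would be Σ αᵢΔT Lᵢ = 19.6×10⁻⁶×41×525 + 12.8×10⁻⁶×41×160 = 0.5059 mm.
The rigid supports impose zero overall length change; the single axial force P common to all segments must satisfy P Σ Lᵢ/(AᵢEᵢ) = δ_free.
Σ Lᵢ/(AᵢEᵢ) = 525/(425×96×10³) + 160/(1225×202×10³) = 1.351×10⁻⁵ mm/N.
Hence P = δ_free / Σ(L/AE) = 0.5059/1.351×10⁻⁵ = 37.43 kN (tensile).
σ_{steel} = P / A = 37430 / 1225 = 30.56 MPa.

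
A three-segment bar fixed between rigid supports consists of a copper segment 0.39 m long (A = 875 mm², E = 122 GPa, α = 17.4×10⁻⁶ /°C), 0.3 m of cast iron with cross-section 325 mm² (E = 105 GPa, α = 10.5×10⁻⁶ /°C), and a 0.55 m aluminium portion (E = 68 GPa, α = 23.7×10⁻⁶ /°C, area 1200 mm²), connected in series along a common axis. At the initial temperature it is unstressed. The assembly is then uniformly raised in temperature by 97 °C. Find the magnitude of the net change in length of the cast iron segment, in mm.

|ΔL| ≈ 0.715 mm

With the walls removed the bar would change length by δ_free = Σ αᵢΔT Lᵢ = 17.4×10⁻⁶×97×390 + 10.5×10⁻⁶×97×300 + 23.7×10⁻⁶×97×550 = 2.228 mm.
The rigid supports impose zero overall length change; the single axial force P common to all segments must satisfy P Σ Lᵢ/(AᵢEᵢ) = δ_free.
Σ Lᵢ/(AᵢEᵢ) = 390/(875×122×10³) + 300/(325×105×10³) + 550/(1200×68×10³) = 1.918×10⁻⁵ mm/N.
So P = 2.228 / 1.918×10⁻⁵ = 116.1 kN, compressive.
For the cast iron segment, free thermal change = 10.5×10⁻⁶×97×300 = 0.3055 mm and elastic change from P = 116100×300/(325×105×10³) = 1.021 mm; these oppose, so the net change is 0.715 mm (segment shortens).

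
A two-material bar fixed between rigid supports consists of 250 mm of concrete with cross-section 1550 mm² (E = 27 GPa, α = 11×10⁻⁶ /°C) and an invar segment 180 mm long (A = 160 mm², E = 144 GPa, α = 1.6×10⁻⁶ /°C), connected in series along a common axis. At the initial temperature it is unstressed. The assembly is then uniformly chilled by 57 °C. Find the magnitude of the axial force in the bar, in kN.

P ≈ 12.6 kN (tensile)

Free thermal contraction of the whole bar: Σ αᵢΔT Lᵢ = 11×10⁻⁶×57×250 + 1.6×10⁻⁶×57×180 = 0.1732 mm.
The walls prevent any net length change, so an axial force P (same in every segment) develops. Compatibility: P · Σ Lᵢ/(AᵢEᵢ) = δ_free.
The series flexibility is Σ Lᵢ/(AᵢEᵢ) = 250/(1550×27×10³) + 180/(160×144×10³) = 1.379×10⁻⁵ mm/N.
Hence P = δ_free / Σ(L/AE) = 0.1732/1.379×10⁻⁵ = 12.56 kN (tensile).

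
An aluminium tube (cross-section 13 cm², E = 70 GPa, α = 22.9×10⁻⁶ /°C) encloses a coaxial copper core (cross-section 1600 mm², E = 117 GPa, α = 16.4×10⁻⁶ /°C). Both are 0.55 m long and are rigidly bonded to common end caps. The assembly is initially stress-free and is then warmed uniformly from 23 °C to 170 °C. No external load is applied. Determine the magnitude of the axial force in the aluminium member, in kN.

P ≈ 58.5 kN (compressive in the aluminium)

Both members must finish at the same length. With the larger α, the aluminium tends to over-expand; the plates restrain it, putting the aluminium in compression and the copper in tension. With no external load the two internal forces are equal and opposite, magnitude P.
Setting the final lengths equal and cancelling L: (α₁ − α₂)ΔT = P/(A₁E₁) + P/(A₂E₂).
|α₁ − α₂|·ΔT = 6.5×10⁻⁶ × 147 = 0.0009555.
1/(A₁E₁) + 1/(A₂E₂) = 1/(1300×70×10³) + 1/(1600×117×10³) = 1.633×10⁻⁸ N⁻¹.
P = 0.0009555 / 1.633×10⁻⁸ = 58510 N = 58.51 kN.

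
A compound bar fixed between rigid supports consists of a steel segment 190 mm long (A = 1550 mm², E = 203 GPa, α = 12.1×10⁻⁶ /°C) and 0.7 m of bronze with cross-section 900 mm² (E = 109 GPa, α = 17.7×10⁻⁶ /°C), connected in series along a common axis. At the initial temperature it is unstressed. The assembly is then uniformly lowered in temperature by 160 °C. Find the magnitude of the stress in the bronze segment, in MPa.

σ ≈ 337 MPa (tensile)

With the walls removed the bar would change length by δ_free = Σ αᵢΔT Lᵢ = 12.1×10⁻⁶×160×190 + 17.7×10⁻⁶×160×700 = 2.35 mm.
Since the ends are fixed, an axial force P builds up, equal in every segment, with P · Σ Lᵢ/(AᵢEᵢ) = δ_free.
The series flexibility is Σ Lᵢ/(AᵢEᵢ) = 190/(1550×203×10³) + 700/(900×109×10³) = 7.739×10⁻⁶ mm/N.
So P = 2.35 / 7.739×10⁻⁶ = 303.7 kN, tensile.
σ_{bronze} = P / A = 303700 / 900 = 337.4 MPa.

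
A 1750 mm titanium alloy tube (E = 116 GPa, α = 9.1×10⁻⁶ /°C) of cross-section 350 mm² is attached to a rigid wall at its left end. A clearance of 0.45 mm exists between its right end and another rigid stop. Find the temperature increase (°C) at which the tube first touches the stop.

ΔT ≈ 28.3 °C

The gap closes when αΔT L = 0.45 mm, since the tube is still unstressed at that instant.
So ΔT = g/(αL) = 0.45/(9.1×10⁻⁶ × 1750) = 28.26 °C.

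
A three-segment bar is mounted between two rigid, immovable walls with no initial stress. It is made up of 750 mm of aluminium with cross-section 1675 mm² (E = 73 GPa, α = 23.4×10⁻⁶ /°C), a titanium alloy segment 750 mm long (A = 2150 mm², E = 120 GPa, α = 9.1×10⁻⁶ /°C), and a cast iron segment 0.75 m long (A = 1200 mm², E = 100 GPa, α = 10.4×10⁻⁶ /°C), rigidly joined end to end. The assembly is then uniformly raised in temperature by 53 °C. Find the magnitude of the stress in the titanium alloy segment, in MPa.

With the walls removed the bar would change length by δ_free = Σ αᵢΔT Lᵢ = 23.4×10⁻⁶×53×750 + 9.1×10⁻⁶×53×750 + 10.4×10⁻⁶×53×750 = 1.705 mm.
The walls prevent any net length change, so an axial force P (same in every segment) develops. Compatibility: P · Σ Lᵢ/(AᵢEᵢ) = δ_free.
Σ Lᵢ/(AᵢEᵢ) = 750/(1675×73×10³) + 750/(2150×120×10³) + 750/(1200×100×10³) = 1.529×10⁻⁵ mm/N.
P = 1.705 / 1.529×10⁻⁵ = 111500 N = 111.5 kN, compressive.
σ_{titanium alloy} = P / A = 111500 / 2150 = 51.87 MPa.

σ ≈ 51.9 MPa (compressive)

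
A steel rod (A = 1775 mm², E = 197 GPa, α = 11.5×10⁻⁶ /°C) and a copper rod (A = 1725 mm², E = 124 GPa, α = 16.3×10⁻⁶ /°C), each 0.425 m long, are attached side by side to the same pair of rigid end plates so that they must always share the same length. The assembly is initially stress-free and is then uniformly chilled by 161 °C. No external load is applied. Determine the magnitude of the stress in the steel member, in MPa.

The copper has the larger α, so on cooling it would change length more than the steel if both were free. The rigid plates force a common final length, so the copper is put into tension and the steel into compression, with equal and opposite forces P (no external load).
Compatibility of the two members (thermal + elastic change equal): (α₁ − α₂)ΔT = P·[1/(A₁E₁) + 1/(A₂E₂)].
|α₁ − α₂|·ΔT = 4.8×10⁻⁶ × 161 = 0.0007728.
1/(A₁E₁) + 1/(A₂E₂) = 1/(1775×197×10³) + 1/(1725×124×10³) = 7.535×10⁻⁹ N⁻¹.
P = 0.0007728 / 7.535×10⁻⁹ = 102600 N = 102.6 kN.
σ_{steel} = P/A₁ = 102600/1775 = 57.78 MPa, compressive.

σ ≈ 57.8 MPa (compressive)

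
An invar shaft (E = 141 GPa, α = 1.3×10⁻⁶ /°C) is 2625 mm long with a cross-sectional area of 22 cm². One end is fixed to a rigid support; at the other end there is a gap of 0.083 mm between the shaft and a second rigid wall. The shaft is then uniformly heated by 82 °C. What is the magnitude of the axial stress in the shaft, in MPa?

σ ≈ 10.6 MPa (compressive)

Free thermal elongation = αΔT L = 1.3×10⁻⁶ × 82 × 2625 = 0.2798 mm.
After closing the 0.083 mm clearance, 0.2798 − 0.083 = 0.1968 mm of expansion remains to be suppressed by the wall.
Compatibility: PL/(AE) = 0.1968 mm, so σ = P/A = E × (0.1968/2625) = 10.57 MPa.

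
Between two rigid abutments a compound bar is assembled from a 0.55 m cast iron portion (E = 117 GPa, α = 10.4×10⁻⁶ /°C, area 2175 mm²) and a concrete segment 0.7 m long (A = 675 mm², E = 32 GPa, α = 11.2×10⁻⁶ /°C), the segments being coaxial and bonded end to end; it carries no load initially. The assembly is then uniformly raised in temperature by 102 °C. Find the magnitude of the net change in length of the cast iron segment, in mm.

With the walls removed the bar would change length by δ_free = Σ αᵢΔT Lᵢ = 10.4×10⁻⁶×102×550 + 11.2×10⁻⁶×102×700 = 1.383 mm.
The rigid supports impose zero overall length change; the single axial force P common to all segments must satisfy P Σ Lᵢ/(AᵢEᵢ) = δ_free.
Σ Lᵢ/(AᵢEᵢ) = 550/(2175×117×10³) + 700/(675×32×10³) = 3.457×10⁻⁵ mm/N.
Hence P = δ_free / Σ(L/AE) = 1.383/3.457×10⁻⁵ = 40.01 kN (compressive).
For the cast iron segment, free thermal change = 10.4×10⁻⁶×102×550 = 0.5834 mm and elastic change from P = 40010×550/(2175×117×10³) = 0.08648 mm; these oppose, so the net change is 0.497 mm (segment lengthens).

|ΔL| ≈ 0.497 mm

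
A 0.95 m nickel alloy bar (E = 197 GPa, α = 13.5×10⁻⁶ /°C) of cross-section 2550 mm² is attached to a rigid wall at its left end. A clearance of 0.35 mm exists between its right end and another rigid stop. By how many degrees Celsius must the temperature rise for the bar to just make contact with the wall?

ΔT ≈ 27.3 °C

The gap closes when αΔT L = 0.35 mm, since the bar is still unstressed at that instant.
So ΔT = g/(αL) = 0.35/(13.5×10⁻⁶ × 950) = 27.29 °C.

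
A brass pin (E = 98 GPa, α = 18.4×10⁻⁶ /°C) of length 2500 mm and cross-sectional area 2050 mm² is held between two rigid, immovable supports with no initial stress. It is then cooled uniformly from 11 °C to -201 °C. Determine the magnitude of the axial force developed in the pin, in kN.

P ≈ 784 kN (tensile)

With zero net strain, σ = E·αΔT = 98 GPa × 18.4×10⁻⁶ × 212 = 382.3 MPa.
Then P = σA = 382.3 × 2050 mm² = 783.7 kN, tensile.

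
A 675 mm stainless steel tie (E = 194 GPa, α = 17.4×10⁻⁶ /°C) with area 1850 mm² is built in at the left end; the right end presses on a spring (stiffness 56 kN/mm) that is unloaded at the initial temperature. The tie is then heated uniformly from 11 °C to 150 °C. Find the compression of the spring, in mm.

δ ≈ 1.48 mm

Free thermal expansion: δ_free = αΔT L = 17.4×10⁻⁶ × 139 × 675 = 1.633 mm.
Let P be the compressive force at the spring. The tie shortens elastically by PL/(AE) and the spring compresses by P/k; together these equal δ_free.
So P = δ_free / [L/(AE) + 1/k] = 1.633 / [ 675/(1850×194×10³) + 1/(56×10³) ].
P = 1.633 / 1.974×10⁻⁵ = 82710 N.
Spring compression = P/k = 82710/(56×10³) = 1.477 mm.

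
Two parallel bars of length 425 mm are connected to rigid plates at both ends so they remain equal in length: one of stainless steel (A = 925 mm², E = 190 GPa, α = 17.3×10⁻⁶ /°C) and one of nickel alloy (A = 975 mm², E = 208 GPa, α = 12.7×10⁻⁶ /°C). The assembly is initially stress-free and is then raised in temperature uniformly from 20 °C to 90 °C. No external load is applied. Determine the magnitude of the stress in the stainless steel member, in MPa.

σ ≈ 32.8 MPa (compressive)

Both members must finish at the same length. With the larger α, the stainless steel tends to over-expand; the plates restrain it, putting the stainless steel in compression and the nickel alloy in tension. With no external load the two internal forces are equal and opposite, magnitude P.
Setting the final lengths equal and cancelling L: (α₁ − α₂)ΔT = P/(A₁E₁) + P/(A₂E₂).
|α₁ − α₂|·ΔT = 4.6×10⁻⁶ × 70 = 0.000322.
1/(A₁E₁) + 1/(A₂E₂) = 1/(925×190×10³) + 1/(975×208×10³) = 1.062×10⁻⁸ N⁻¹.
P = 0.000322 / 1.062×10⁻⁸ = 30320 N = 30.32 kN.
σ_{stainless steel} = P/A₁ = 30320/925 = 32.78 MPa, compressive.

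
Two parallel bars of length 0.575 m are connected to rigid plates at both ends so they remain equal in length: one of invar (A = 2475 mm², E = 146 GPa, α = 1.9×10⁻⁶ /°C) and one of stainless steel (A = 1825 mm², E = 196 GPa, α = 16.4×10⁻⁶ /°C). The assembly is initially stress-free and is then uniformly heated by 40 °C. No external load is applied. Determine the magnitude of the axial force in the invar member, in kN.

P ≈ 104 kN (tensile in the invar)

Both members must finish at the same length. With the larger α, the stainless steel tends to over-expand; the plates restrain it, putting the stainless steel in compression and the invar in tension. With no external load the two internal forces are equal and opposite, magnitude P.
Equating the net (thermal + elastic) strains gives |α₁ − α₂|·ΔT = P·[1/(A₁E₁) + 1/(A₂E₂)].
|α₁ − α₂|·ΔT = 14.5×10⁻⁶ × 40 = 0.00058.
1/(A₁E₁) + 1/(A₂E₂) = 1/(2475×146×10³) + 1/(1825×196×10³) = 5.563×10⁻⁹ N⁻¹.
So P = 0.00058 / 5.563×10⁻⁹ = 104.3 kN.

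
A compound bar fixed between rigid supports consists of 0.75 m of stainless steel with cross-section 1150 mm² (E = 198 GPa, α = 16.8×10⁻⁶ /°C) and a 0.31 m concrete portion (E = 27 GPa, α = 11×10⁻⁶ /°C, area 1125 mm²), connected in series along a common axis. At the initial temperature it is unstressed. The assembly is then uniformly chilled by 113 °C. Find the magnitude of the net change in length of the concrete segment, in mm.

|ΔL| ≈ 0.982 mm

With the walls removed the bar would change length by δ_free = Σ αᵢΔT Lᵢ = 16.8×10⁻⁶×113×750 + 11×10⁻⁶×113×310 = 1.809 mm.
The walls prevent any net length change, so an axial force P (same in every segment) develops. Compatibility: P · Σ Lᵢ/(AᵢEᵢ) = δ_free.
The series flexibility is Σ Lᵢ/(AᵢEᵢ) = 750/(1150×198×10³) + 310/(1125×27×10³) = 1.35×10⁻⁵ mm/N.
P = 1.809 / 1.35×10⁻⁵ = 134000 N = 134 kN, tensile.
For the concrete segment, free thermal change = 11×10⁻⁶×113×310 = 0.3853 mm and elastic change from P = 134000×310/(1125×27×10³) = 1.368 mm; these oppose, so the net change is 0.982 mm (segment lengthens).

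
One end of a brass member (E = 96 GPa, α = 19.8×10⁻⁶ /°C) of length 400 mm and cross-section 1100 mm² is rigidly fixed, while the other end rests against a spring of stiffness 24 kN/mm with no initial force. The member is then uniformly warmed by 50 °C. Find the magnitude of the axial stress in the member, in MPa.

σ ≈ 7.92 MPa (compressive)

The unrestrained thermal change is αΔT L = 19.8×10⁻⁶ × 50 × 400 = 0.396 mm.
Let P be the compressive force at the spring. The member shortens elastically by PL/(AE) and the spring compresses by P/k; together these equal δ_free.
P [ L/(AE) + 1/k ] = δ_free → P [ 400/(1100×96×10³) + 1/(24×10³) ] = 0.396.
P = 0.396 / 4.545×10⁻⁵ = 8712 N.
σ = P/A = 8712/1100 = 7.92 MPa.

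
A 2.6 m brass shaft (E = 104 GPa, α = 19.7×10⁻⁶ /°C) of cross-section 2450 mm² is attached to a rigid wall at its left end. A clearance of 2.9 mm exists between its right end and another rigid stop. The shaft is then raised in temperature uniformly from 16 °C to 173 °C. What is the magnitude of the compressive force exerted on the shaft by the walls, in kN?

Free thermal elongation = αΔT L = 19.7×10⁻⁶ × 157 × 2600 = 8.042 mm.
This exceeds the 2.9 mm gap, so the wall pushes back. The portion of expansion that must be recovered elastically is δ_free − gap = 8.042 − 2.9 = 5.142 mm.
Compatibility: PL/(AE) = 5.142 mm, so σ = P/A = E × (5.142/2600) = 205.7 MPa.
P = σA = 205.7 × 2450 = 503.9 kN.

P ≈ 504 kN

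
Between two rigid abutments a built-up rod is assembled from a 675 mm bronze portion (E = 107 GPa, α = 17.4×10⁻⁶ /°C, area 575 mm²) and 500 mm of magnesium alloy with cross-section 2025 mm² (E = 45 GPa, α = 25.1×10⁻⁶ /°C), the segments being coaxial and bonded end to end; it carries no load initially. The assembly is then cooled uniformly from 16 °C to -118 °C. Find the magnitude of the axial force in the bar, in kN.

If the supports were absent, the total length change would be Σ αᵢΔT Lᵢ = 17.4×10⁻⁶×134×675 + 25.1×10⁻⁶×134×500 = 3.256 mm.
The walls prevent any net length change, so an axial force P (same in every segment) develops. Compatibility: P · Σ Lᵢ/(AᵢEᵢ) = δ_free.
Σ Lᵢ/(AᵢEᵢ) = 675/(575×107×10³) + 500/(2025×45×10³) = 1.646×10⁻⁵ mm/N.
So P = 3.256 / 1.646×10⁻⁵ = 197.8 kN, tensile.

P ≈ 198 kN (tensile)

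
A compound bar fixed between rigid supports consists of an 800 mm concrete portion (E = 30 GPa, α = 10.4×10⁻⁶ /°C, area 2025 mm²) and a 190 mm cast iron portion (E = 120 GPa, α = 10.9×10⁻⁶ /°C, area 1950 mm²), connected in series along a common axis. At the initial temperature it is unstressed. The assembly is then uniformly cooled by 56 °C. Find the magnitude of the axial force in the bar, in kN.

With the walls removed the bar would change length by δ_free = Σ αᵢΔT Lᵢ = 10.4×10⁻⁶×56×800 + 10.9×10⁻⁶×56×190 = 0.5819 mm.
The rigid supports impose zero overall length change; the single axial force P common to all segments must satisfy P Σ Lᵢ/(AᵢEᵢ) = δ_free.
The series flexibility is Σ Lᵢ/(AᵢEᵢ) = 800/(2025×30×10³) + 190/(1950×120×10³) = 1.398×10⁻⁵ mm/N.
So P = 0.5819 / 1.398×10⁻⁵ = 41.62 kN, tensile.

P ≈ 41.6 kN (tensile)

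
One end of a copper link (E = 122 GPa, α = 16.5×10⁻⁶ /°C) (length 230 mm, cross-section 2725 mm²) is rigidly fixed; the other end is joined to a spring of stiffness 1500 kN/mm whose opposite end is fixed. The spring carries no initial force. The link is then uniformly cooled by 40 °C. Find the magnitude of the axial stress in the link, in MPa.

If the spring were absent the link would shorten by αΔT L = 16.5×10⁻⁶ × 40 × 230 = 0.1518 mm.
Let P be the tensile force in the spring. The link extends elastically by PL/(AE) and the spring stretches by P/k; together these equal δ_free.
P [ L/(AE) + 1/k ] = δ_free → P [ 230/(2725×122×10³) + 1/(1500×10³) ] = 0.1518.
P = 0.1518 / 1.359×10⁻⁶ = 111700 N.
σ = P/A = 111700/2725 = 41.01 MPa.

σ ≈ 41 MPa (tensile)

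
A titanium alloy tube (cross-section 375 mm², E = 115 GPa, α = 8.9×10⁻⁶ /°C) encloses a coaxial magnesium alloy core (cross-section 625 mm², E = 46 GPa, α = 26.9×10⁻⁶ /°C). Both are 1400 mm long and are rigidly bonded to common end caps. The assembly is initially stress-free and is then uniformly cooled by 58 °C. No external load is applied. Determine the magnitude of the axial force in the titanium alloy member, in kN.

P ≈ 18 kN (compressive in the titanium alloy)

The magnesium alloy has the larger α, so on cooling it would change length more than the titanium alloy if both were free. The rigid plates force a common final length, so the magnesium alloy is put into tension and the titanium alloy into compression, with equal and opposite forces P (no external load).
Setting the final lengths equal and cancelling L: (α₁ − α₂)ΔT = P/(A₁E₁) + P/(A₂E₂).
|α₁ − α₂|·ΔT = 18×10⁻⁶ × 58 = 0.001044.
1/(A₁E₁) + 1/(A₂E₂) = 1/(375×115×10³) + 1/(625×46×10³) = 5.797×10⁻⁸ N⁻¹.
So P = 0.001044 / 5.797×10⁻⁸ = 18.01 kN.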